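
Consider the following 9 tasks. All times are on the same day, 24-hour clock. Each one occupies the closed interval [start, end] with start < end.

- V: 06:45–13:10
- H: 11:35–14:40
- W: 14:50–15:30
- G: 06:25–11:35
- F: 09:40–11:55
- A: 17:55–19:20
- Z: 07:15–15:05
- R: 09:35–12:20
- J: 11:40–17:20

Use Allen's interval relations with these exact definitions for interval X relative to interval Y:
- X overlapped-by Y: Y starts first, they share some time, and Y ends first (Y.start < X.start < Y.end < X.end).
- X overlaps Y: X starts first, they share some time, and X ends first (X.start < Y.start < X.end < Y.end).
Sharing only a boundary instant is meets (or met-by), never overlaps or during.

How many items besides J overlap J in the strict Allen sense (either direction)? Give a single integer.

5

Target J = [11:40, 17:20].
A [17:55, 19:20] → after → no.
F [09:40, 11:55] → overlaps → counts.
G [06:25, 11:35] → before → no.
H [11:35, 14:40] → overlaps → counts.
R [09:35, 12:20] → overlaps → counts.
V [06:45, 13:10] → overlaps → counts.
W [14:50, 15:30] → during → no.
Z [07:15, 15:05] → overlaps → counts.
Total: 5.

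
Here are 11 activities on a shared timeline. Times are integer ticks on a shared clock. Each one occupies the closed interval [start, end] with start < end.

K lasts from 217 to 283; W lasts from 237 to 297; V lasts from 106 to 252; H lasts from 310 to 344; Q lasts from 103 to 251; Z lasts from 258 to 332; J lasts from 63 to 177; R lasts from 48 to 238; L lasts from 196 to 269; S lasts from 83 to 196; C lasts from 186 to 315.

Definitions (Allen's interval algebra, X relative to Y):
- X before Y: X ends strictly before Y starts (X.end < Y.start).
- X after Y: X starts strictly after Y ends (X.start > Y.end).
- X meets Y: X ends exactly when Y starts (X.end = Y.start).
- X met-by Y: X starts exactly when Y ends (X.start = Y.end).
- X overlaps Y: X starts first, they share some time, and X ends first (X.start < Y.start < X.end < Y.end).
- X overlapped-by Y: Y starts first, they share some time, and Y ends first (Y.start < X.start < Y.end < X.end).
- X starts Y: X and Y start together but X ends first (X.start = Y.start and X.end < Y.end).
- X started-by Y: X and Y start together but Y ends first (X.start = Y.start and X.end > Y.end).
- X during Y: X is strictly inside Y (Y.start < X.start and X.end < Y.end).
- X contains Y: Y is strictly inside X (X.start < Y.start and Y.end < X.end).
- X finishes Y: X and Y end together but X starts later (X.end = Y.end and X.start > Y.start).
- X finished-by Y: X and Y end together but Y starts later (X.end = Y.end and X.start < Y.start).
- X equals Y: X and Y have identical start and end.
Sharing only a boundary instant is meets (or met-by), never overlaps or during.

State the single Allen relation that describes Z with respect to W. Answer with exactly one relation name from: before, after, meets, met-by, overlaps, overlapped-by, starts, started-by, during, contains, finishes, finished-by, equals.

Z = [258, 332]; W = [237, 297].
Compare endpoints: Z.start > W.start, Z.start < W.end, Z.end > W.start, Z.end > W.end.
That pattern is 'overlapped-by'.

overlapped-by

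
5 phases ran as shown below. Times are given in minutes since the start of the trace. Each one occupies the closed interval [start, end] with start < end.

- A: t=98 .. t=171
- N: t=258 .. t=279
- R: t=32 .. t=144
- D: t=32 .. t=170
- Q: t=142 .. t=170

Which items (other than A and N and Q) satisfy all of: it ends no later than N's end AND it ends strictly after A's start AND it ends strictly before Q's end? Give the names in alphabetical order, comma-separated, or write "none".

R

Conditions: its end is no later than N's end (X.end <= t=279) AND its end is strictly after A's start (X.end > t=98) AND its end is strictly before Q's end (X.end < t=170).
D: end t=170 <= t=279? ✓; end t=170 > t=98? ✓; end t=170 < t=170? ✗ → no.
R: end t=144 <= t=279? ✓; end t=144 > t=98? ✓; end t=144 < t=170? ✓ → yes.
Result: R.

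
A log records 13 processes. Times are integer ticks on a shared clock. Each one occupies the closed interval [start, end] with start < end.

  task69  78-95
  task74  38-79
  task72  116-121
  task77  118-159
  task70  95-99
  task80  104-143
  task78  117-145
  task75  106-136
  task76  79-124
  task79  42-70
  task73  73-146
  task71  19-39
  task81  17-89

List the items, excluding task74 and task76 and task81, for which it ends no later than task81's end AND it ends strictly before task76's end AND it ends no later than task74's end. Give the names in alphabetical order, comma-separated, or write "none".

Conditions: its end is no later than task81's end (X.end <= 89) AND its end is strictly before task76's end (X.end < 124) AND its end is no later than task74's end (X.end <= 79).
task69: end 95 <= 89? ✗; end 95 < 124? ✓; end 95 <= 79? ✗ → no.
task70: end 99 <= 89? ✗; end 99 < 124? ✓; end 99 <= 79? ✗ → no.
task71: end 39 <= 89? ✓; end 39 < 124? ✓; end 39 <= 79? ✓ → yes.
task72: end 121 <= 89? ✗; end 121 < 124? ✓; end 121 <= 79? ✗ → no.
task73: end 146 <= 89? ✗; end 146 < 124? ✗; end 146 <= 79? ✗ → no.
task75: end 136 <= 89? ✗; end 136 < 124? ✗; end 136 <= 79? ✗ → no.
task77: end 159 <= 89? ✗; end 159 < 124? ✗; end 159 <= 79? ✗ → no.
task78: end 145 <= 89? ✗; end 145 < 124? ✗; end 145 <= 79? ✗ → no.
task79: end 70 <= 89? ✓; end 70 < 124? ✓; end 70 <= 79? ✓ → yes.
task80: end 143 <= 89? ✗; end 143 < 124? ✗; end 143 <= 79? ✗ → no.
Result: task71, task79.

task71, task79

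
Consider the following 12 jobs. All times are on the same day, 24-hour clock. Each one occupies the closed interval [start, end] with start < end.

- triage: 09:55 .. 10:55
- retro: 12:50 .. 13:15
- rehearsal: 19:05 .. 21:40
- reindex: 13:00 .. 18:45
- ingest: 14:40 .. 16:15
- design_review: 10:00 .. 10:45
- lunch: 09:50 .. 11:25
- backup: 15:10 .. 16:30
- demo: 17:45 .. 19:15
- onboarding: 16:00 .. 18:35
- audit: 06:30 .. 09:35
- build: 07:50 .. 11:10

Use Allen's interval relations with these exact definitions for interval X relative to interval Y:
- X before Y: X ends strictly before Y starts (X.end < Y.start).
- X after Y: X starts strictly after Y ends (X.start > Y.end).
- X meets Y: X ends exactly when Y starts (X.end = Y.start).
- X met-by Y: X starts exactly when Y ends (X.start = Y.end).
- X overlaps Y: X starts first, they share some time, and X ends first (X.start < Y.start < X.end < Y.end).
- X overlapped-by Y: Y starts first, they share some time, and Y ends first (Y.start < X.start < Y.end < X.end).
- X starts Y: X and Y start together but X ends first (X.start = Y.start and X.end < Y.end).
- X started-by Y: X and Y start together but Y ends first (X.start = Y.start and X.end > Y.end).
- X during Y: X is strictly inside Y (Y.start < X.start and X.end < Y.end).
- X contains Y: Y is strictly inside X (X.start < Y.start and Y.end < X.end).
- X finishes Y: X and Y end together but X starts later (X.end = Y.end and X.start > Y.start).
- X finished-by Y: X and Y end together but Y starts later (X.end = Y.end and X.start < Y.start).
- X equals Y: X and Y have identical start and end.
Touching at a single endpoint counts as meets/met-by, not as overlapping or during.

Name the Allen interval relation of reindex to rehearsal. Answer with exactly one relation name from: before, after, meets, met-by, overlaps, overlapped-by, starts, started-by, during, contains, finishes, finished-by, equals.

reindex = [13:00, 18:45]; rehearsal = [19:05, 21:40].
Compare endpoints: reindex.start < rehearsal.start, reindex.start < rehearsal.end, reindex.end < rehearsal.start, reindex.end < rehearsal.end.
That pattern is 'before'.

before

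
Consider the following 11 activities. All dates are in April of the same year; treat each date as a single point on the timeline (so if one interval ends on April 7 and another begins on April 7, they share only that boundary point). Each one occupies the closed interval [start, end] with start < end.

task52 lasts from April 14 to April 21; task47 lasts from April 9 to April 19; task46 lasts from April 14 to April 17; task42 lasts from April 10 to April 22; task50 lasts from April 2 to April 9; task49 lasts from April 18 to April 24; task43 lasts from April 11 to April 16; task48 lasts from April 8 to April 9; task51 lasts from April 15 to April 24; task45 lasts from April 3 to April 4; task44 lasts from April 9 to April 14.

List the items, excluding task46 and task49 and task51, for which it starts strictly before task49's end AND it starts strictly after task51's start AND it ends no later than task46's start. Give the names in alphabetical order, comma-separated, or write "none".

Conditions: its start is strictly before task49's end (X.start < April 24) AND its start is strictly after task51's start (X.start > April 15) AND its end is no later than task46's start (X.end <= April 14).
task42: start April 10 < April 24? ✓; start April 10 > April 15? ✗; end April 22 <= April 14? ✗ → no.
task43: start April 11 < April 24? ✓; start April 11 > April 15? ✗; end April 16 <= April 14? ✗ → no.
task44: start April 9 < April 24? ✓; start April 9 > April 15? ✗; end April 14 <= April 14? ✓ → no.
task45: start April 3 < April 24? ✓; start April 3 > April 15? ✗; end April 4 <= April 14? ✓ → no.
task47: start April 9 < April 24? ✓; start April 9 > April 15? ✗; end April 19 <= April 14? ✗ → no.
task48: start April 8 < April 24? ✓; start April 8 > April 15? ✗; end April 9 <= April 14? ✓ → no.
task50: start April 2 < April 24? ✓; start April 2 > April 15? ✗; end April 9 <= April 14? ✓ → no.
task52: start April 14 < April 24? ✓; start April 14 > April 15? ✗; end April 21 <= April 14? ✗ → no.
Result: none.

none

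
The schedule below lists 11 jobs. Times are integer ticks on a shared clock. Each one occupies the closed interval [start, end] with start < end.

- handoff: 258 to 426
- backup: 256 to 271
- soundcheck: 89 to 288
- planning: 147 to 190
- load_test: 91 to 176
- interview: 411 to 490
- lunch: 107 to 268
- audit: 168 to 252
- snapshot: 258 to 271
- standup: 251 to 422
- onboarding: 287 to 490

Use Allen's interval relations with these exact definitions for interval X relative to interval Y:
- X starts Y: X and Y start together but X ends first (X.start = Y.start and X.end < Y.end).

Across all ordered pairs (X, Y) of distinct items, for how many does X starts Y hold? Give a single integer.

Checking all 110 ordered pairs for relation 'starts'; matching pairs in alphabetical order:
(snapshot, handoff): snapshot starts handoff ✓
Count: 1.

1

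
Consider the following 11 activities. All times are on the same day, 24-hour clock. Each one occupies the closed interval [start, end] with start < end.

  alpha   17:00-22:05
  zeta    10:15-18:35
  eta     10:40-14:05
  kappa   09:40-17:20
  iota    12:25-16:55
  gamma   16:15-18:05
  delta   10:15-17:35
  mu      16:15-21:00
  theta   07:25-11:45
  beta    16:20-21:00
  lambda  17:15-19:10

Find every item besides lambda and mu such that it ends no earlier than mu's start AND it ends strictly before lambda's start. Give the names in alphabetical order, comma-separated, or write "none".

Conditions: its end is no earlier than mu's start (X.end >= 16:15) AND its end is strictly before lambda's start (X.end < 17:15).
alpha: end 22:05 >= 16:15? ✓; end 22:05 < 17:15? ✗ → no.
beta: end 21:00 >= 16:15? ✓; end 21:00 < 17:15? ✗ → no.
delta: end 17:35 >= 16:15? ✓; end 17:35 < 17:15? ✗ → no.
eta: end 14:05 >= 16:15? ✗; end 14:05 < 17:15? ✓ → no.
gamma: end 18:05 >= 16:15? ✓; end 18:05 < 17:15? ✗ → no.
iota: end 16:55 >= 16:15? ✓; end 16:55 < 17:15? ✓ → yes.
kappa: end 17:20 >= 16:15? ✓; end 17:20 < 17:15? ✗ → no.
theta: end 11:45 >= 16:15? ✗; end 11:45 < 17:15? ✓ → no.
zeta: end 18:35 >= 16:15? ✓; end 18:35 < 17:15? ✗ → no.
Result: iota.

iota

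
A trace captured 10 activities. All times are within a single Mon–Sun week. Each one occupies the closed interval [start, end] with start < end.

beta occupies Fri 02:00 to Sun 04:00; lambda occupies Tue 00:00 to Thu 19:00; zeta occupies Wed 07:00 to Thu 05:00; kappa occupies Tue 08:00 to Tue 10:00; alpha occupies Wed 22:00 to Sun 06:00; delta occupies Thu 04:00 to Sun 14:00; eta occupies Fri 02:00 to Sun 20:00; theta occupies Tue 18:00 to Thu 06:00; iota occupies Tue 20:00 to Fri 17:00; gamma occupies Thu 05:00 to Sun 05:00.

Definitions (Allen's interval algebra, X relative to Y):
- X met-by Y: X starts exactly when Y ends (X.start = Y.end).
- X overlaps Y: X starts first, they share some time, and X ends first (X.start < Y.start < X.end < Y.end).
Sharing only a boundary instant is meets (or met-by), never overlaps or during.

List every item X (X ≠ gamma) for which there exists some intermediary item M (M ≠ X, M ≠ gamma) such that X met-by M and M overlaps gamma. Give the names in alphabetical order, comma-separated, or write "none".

none

Target gamma = [Thu 05:00, Sun 05:00].
Intermediaries M with M overlaps gamma: iota, lambda, theta.
Via iota — items with X met-by iota: none.
Via lambda — items with X met-by lambda: none.
Via theta — items with X met-by theta: none.
Union: none.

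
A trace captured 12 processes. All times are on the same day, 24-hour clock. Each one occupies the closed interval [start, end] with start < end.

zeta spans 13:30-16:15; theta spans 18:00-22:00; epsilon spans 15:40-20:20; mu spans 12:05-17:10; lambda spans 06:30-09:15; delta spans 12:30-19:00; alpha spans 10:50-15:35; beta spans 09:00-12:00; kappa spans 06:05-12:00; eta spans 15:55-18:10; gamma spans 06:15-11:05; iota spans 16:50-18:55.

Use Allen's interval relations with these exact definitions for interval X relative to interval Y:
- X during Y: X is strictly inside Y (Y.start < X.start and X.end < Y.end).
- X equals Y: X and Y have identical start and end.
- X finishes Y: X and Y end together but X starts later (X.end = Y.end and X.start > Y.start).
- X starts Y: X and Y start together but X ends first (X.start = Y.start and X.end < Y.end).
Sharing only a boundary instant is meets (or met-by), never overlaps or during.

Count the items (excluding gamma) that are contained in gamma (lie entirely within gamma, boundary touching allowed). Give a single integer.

1

Target gamma = [06:15, 11:05].
alpha [10:50, 15:35] → overlapped-by → no.
beta [09:00, 12:00] → overlapped-by → no.
delta [12:30, 19:00] → after → no.
epsilon [15:40, 20:20] → after → no.
eta [15:55, 18:10] → after → no.
iota [16:50, 18:55] → after → no.
kappa [06:05, 12:00] → contains → no.
lambda [06:30, 09:15] → during → counts.
mu [12:05, 17:10] → after → no.
theta [18:00, 22:00] → after → no.
zeta [13:30, 16:15] → after → no.
Total: 1.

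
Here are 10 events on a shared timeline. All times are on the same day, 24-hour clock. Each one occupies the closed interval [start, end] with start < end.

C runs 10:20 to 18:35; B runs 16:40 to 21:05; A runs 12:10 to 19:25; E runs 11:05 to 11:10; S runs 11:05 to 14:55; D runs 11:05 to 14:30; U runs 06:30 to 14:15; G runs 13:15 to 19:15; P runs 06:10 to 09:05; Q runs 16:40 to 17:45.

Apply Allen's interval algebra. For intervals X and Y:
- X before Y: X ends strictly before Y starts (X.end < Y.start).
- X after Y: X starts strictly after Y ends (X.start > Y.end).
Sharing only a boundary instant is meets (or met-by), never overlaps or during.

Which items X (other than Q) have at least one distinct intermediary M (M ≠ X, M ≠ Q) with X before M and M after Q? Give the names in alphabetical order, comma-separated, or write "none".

none

Target Q = [16:40, 17:45].
Intermediaries M with M after Q: none.
Union: none.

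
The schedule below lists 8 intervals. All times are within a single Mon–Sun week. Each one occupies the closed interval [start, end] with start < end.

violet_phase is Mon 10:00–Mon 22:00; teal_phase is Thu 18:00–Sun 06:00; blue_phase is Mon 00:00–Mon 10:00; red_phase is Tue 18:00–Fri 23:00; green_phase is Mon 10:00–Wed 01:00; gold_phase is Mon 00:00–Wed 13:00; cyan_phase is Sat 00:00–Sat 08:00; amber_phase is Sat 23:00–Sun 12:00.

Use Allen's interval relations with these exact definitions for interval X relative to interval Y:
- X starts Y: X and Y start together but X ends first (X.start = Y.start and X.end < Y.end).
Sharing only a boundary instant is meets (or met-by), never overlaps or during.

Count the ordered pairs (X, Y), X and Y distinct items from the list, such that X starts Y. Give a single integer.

Checking all 56 ordered pairs for relation 'starts'; matching pairs in alphabetical order:
(blue_phase, gold_phase): blue_phase starts gold_phase ✓
(violet_phase, green_phase): violet_phase starts green_phase ✓
Count: 2.

2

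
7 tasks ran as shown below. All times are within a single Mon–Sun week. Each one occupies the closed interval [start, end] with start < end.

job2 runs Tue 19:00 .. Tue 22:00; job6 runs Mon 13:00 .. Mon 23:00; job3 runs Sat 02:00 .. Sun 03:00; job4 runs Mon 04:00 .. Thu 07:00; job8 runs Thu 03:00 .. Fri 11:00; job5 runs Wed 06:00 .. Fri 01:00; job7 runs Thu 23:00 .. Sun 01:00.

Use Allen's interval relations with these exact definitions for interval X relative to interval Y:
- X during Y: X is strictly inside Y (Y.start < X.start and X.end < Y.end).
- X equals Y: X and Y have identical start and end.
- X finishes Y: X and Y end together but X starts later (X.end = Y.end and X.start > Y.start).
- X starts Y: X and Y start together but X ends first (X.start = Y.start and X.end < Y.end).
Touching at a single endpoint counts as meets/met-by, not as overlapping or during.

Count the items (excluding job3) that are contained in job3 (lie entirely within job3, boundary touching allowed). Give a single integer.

Target job3 = [Sat 02:00, Sun 03:00].
job2 [Tue 19:00, Tue 22:00] → before → no.
job4 [Mon 04:00, Thu 07:00] → before → no.
job5 [Wed 06:00, Fri 01:00] → before → no.
job6 [Mon 13:00, Mon 23:00] → before → no.
job7 [Thu 23:00, Sun 01:00] → overlaps → no.
job8 [Thu 03:00, Fri 11:00] → before → no.
Total: 0.

0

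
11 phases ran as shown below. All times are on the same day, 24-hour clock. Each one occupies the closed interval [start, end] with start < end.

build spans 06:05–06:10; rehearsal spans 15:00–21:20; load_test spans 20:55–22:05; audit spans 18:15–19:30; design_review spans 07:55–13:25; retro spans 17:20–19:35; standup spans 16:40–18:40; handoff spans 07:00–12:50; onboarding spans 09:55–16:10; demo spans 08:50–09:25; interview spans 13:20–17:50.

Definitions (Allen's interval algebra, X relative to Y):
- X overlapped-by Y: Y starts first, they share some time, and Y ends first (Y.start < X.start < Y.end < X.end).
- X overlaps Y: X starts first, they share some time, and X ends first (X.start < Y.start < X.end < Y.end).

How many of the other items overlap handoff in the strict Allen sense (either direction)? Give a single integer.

2

Target handoff = [07:00, 12:50].
audit [18:15, 19:30] → after → no.
build [06:05, 06:10] → before → no.
demo [08:50, 09:25] → during → no.
design_review [07:55, 13:25] → overlapped-by → counts.
interview [13:20, 17:50] → after → no.
load_test [20:55, 22:05] → after → no.
onboarding [09:55, 16:10] → overlapped-by → counts.
rehearsal [15:00, 21:20] → after → no.
retro [17:20, 19:35] → after → no.
standup [16:40, 18:40] → after → no.
Total: 2.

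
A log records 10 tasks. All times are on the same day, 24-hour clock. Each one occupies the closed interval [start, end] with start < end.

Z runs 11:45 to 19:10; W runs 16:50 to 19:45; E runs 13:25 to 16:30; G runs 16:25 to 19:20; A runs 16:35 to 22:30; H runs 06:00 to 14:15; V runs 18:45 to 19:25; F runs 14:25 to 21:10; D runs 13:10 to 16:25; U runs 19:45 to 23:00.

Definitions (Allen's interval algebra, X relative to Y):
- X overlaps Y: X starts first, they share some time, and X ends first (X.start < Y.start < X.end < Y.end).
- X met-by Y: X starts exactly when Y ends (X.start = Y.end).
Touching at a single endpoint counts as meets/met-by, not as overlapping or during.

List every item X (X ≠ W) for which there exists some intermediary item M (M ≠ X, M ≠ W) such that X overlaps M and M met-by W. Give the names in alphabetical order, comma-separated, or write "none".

A, F

Target W = [16:50, 19:45].
Intermediaries M with M met-by W: U.
Via U — items with X overlaps U: A, F.
Union: A, F.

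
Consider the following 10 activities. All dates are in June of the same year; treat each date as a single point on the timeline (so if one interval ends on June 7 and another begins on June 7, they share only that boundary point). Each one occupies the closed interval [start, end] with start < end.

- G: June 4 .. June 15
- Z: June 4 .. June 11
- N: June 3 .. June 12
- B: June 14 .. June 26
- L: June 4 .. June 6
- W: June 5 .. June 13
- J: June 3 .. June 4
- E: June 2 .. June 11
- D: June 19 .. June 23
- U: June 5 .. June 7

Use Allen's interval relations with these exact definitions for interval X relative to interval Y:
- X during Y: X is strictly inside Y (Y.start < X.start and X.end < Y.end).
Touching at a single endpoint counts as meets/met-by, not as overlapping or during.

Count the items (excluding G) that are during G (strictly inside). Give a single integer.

2

Target G = [June 4, June 15].
B [June 14, June 26] → overlapped-by → no.
D [June 19, June 23] → after → no.
E [June 2, June 11] → overlaps → no.
J [June 3, June 4] → meets → no.
L [June 4, June 6] → starts → no.
N [June 3, June 12] → overlaps → no.
U [June 5, June 7] → during → counts.
W [June 5, June 13] → during → counts.
Z [June 4, June 11] → starts → no.
Total: 2.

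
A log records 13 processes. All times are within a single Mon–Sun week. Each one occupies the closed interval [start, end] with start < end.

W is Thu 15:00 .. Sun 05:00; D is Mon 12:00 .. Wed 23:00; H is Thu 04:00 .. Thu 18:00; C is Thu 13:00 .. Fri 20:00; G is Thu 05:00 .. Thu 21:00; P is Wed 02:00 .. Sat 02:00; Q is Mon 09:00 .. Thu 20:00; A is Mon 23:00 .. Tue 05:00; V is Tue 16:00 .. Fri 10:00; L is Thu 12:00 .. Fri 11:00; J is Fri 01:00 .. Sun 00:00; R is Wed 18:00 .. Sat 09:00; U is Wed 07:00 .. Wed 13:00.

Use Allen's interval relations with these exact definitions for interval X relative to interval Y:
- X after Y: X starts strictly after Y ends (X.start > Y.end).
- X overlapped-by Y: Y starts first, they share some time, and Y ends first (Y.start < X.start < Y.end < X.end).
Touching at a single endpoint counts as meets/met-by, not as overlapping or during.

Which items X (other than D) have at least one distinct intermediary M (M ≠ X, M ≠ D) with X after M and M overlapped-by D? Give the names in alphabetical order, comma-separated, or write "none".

none

Target D = [Mon 12:00, Wed 23:00].
Intermediaries M with M overlapped-by D: P, R, V.
Via P — items with X after P: none.
Via R — items with X after R: none.
Via V — items with X after V: none.
Union: none.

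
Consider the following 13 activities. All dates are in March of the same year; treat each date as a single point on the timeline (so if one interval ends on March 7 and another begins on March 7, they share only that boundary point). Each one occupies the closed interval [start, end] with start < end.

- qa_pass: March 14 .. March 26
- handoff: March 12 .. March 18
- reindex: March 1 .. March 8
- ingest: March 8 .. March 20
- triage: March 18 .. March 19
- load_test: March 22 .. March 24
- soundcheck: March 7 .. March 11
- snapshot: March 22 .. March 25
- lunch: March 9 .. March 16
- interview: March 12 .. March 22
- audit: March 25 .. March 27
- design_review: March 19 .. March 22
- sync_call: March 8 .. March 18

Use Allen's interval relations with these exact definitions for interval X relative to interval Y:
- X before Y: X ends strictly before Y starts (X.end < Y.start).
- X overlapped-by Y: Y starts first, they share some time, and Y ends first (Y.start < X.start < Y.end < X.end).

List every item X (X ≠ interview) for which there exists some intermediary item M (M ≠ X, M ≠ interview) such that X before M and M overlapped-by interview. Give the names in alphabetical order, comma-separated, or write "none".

Target interview = [March 12, March 22].
Intermediaries M with M overlapped-by interview: qa_pass.
Via qa_pass — items with X before qa_pass: reindex, soundcheck.
Union: reindex, soundcheck.

reindex, soundcheck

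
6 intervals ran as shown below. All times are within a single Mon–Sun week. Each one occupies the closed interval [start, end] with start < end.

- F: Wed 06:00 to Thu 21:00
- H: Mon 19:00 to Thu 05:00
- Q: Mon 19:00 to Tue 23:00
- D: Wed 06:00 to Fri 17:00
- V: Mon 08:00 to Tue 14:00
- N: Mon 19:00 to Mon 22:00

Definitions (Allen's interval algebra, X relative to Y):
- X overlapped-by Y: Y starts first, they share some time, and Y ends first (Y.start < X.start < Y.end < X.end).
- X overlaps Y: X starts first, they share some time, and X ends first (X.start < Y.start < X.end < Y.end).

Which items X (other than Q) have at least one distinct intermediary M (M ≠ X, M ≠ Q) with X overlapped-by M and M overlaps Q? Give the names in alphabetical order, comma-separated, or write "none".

H

Target Q = [Mon 19:00, Tue 23:00].
Intermediaries M with M overlaps Q: V.
Via V — items with X overlapped-by V: H.
Union: H.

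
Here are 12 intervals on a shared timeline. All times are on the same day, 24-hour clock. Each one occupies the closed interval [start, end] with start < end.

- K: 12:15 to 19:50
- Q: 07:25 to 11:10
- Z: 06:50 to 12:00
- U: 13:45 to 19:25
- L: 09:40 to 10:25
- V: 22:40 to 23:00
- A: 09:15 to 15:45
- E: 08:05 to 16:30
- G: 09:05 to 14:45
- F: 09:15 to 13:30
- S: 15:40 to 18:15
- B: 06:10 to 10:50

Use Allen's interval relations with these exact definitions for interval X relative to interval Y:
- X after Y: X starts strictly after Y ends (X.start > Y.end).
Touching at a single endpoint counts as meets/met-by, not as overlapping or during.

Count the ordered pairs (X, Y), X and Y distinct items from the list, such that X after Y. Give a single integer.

Checking all 132 ordered pairs for relation 'after'; matching pairs in alphabetical order:
(K, B): K after B ✓
(K, L): K after L ✓
(K, Q): K after Q ✓
(K, Z): K after Z ✓
(S, B): S after B ✓
(S, F): S after F ✓
(S, G): S after G ✓
(S, L): S after L ✓
(S, Q): S after Q ✓
(S, Z): S after Z ✓
(U, B): U after B ✓
(U, F): U after F ✓
(U, L): U after L ✓
(U, Q): U after Q ✓
(U, Z): U after Z ✓
(V, A): V after A ✓
(V, B): V after B ✓
(V, E): V after E ✓
(V, F): V after F ✓
(V, G): V after G ✓
(V, K): V after K ✓
(V, L): V after L ✓
(V, Q): V after Q ✓
(V, S): V after S ✓
... plus 2 further pairs not listed.
Count: 26.

26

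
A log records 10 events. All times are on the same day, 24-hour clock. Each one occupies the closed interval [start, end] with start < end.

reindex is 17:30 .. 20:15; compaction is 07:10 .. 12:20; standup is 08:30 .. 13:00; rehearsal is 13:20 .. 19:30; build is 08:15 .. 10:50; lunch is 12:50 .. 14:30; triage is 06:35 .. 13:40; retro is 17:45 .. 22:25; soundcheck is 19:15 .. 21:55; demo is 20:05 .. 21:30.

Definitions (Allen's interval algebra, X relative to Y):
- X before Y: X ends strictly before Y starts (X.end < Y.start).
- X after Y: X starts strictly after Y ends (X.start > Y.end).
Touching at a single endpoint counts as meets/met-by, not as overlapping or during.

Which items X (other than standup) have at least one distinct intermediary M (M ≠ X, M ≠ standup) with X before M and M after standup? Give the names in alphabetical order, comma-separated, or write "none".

build, compaction, lunch, rehearsal, triage

Target standup = [08:30, 13:00].
Intermediaries M with M after standup: demo, rehearsal, reindex, retro, soundcheck.
Via demo — items with X before demo: build, compaction, lunch, rehearsal, triage.
Via rehearsal — items with X before rehearsal: build, compaction.
Via reindex — items with X before reindex: build, compaction, lunch, triage.
Via retro — items with X before retro: build, compaction, lunch, triage.
Via soundcheck — items with X before soundcheck: build, compaction, lunch, triage.
Union: build, compaction, lunch, rehearsal, triage.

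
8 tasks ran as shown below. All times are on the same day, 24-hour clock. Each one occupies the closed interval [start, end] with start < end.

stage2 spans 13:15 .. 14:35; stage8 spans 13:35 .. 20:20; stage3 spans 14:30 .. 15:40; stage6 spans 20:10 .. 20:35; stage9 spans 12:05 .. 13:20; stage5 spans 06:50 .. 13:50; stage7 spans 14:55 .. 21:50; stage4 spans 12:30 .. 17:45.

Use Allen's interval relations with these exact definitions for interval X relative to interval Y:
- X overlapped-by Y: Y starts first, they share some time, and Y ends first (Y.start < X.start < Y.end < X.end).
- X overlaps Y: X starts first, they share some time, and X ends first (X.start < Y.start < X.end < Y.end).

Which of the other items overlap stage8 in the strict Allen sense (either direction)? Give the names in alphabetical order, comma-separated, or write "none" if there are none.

stage2, stage4, stage5, stage6, stage7

Target stage8 = [13:35, 20:20].
stage2 [13:15, 14:35] → overlaps → yes.
stage3 [14:30, 15:40] → during → no.
stage4 [12:30, 17:45] → overlaps → yes.
stage5 [06:50, 13:50] → overlaps → yes.
stage6 [20:10, 20:35] → overlapped-by → yes.
stage7 [14:55, 21:50] → overlapped-by → yes.
stage9 [12:05, 13:20] → before → no.
Result: stage2, stage4, stage5, stage6, stage7.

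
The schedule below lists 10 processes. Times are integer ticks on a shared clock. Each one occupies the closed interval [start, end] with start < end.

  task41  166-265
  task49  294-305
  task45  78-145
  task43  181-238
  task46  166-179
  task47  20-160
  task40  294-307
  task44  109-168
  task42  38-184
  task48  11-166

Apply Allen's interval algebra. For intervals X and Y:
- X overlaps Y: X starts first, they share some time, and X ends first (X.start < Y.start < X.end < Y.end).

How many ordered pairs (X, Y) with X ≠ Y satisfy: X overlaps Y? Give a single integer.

Checking all 90 ordered pairs for relation 'overlaps'; matching pairs in alphabetical order:
(task42, task41): task42 overlaps task41 ✓
(task42, task43): task42 overlaps task43 ✓
(task44, task41): task44 overlaps task41 ✓
(task44, task46): task44 overlaps task46 ✓
(task45, task44): task45 overlaps task44 ✓
(task47, task42): task47 overlaps task42 ✓
(task47, task44): task47 overlaps task44 ✓
(task48, task42): task48 overlaps task42 ✓
(task48, task44): task48 overlaps task44 ✓
Count: 9.

9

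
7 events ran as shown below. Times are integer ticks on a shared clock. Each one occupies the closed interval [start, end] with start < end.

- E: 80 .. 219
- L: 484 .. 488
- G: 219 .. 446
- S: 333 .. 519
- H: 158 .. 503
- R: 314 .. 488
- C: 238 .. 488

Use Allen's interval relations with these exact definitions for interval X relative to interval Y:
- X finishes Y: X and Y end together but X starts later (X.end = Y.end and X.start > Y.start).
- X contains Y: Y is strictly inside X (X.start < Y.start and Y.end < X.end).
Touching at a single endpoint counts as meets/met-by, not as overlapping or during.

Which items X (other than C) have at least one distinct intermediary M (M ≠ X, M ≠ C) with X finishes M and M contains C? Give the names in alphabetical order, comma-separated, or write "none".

none

Target C = [238, 488].
Intermediaries M with M contains C: H.
Via H — items with X finishes H: none.
Union: none.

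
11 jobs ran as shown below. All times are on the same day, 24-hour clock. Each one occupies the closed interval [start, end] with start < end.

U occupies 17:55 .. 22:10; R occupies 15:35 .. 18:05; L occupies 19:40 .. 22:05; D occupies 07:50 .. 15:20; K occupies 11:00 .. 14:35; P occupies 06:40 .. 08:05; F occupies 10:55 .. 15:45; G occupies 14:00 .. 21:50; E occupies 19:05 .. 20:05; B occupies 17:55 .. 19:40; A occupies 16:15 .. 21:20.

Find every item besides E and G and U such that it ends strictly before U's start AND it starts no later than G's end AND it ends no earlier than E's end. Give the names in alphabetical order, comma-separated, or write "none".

none

Conditions: its end is strictly before U's start (X.end < 17:55) AND its start is no later than G's end (X.start <= 21:50) AND its end is no earlier than E's end (X.end >= 20:05).
A: end 21:20 < 17:55? ✗; start 16:15 <= 21:50? ✓; end 21:20 >= 20:05? ✓ → no.
B: end 19:40 < 17:55? ✗; start 17:55 <= 21:50? ✓; end 19:40 >= 20:05? ✗ → no.
D: end 15:20 < 17:55? ✓; start 07:50 <= 21:50? ✓; end 15:20 >= 20:05? ✗ → no.
F: end 15:45 < 17:55? ✓; start 10:55 <= 21:50? ✓; end 15:45 >= 20:05? ✗ → no.
K: end 14:35 < 17:55? ✓; start 11:00 <= 21:50? ✓; end 14:35 >= 20:05? ✗ → no.
L: end 22:05 < 17:55? ✗; start 19:40 <= 21:50? ✓; end 22:05 >= 20:05? ✓ → no.
P: end 08:05 < 17:55? ✓; start 06:40 <= 21:50? ✓; end 08:05 >= 20:05? ✗ → no.
R: end 18:05 < 17:55? ✗; start 15:35 <= 21:50? ✓; end 18:05 >= 20:05? ✗ → no.
Result: none.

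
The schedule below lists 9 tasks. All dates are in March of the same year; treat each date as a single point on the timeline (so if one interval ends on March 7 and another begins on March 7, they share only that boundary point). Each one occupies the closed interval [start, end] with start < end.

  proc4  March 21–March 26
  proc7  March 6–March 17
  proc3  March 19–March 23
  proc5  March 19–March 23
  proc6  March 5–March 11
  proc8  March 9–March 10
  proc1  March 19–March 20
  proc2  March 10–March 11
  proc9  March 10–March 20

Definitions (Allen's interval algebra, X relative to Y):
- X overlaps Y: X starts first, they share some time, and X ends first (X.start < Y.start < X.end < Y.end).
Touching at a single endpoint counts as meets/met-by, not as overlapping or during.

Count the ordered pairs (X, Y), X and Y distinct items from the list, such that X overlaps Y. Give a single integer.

7

Checking all 72 ordered pairs for relation 'overlaps'; matching pairs in alphabetical order:
(proc3, proc4): proc3 overlaps proc4 ✓
(proc5, proc4): proc5 overlaps proc4 ✓
(proc6, proc7): proc6 overlaps proc7 ✓
(proc6, proc9): proc6 overlaps proc9 ✓
(proc7, proc9): proc7 overlaps proc9 ✓
(proc9, proc3): proc9 overlaps proc3 ✓
(proc9, proc5): proc9 overlaps proc5 ✓
Count: 7.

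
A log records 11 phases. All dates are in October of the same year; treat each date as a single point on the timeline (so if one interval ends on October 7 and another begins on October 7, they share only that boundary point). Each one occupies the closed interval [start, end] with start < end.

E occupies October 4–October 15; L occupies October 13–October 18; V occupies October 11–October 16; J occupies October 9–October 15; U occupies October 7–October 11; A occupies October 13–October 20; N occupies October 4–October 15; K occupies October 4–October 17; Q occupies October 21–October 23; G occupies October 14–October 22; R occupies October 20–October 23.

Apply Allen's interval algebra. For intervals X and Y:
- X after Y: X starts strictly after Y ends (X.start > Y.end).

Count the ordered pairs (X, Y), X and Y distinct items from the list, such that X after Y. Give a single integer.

Checking all 110 ordered pairs for relation 'after'; matching pairs in alphabetical order:
(A, U): A after U ✓
(G, U): G after U ✓
(L, U): L after U ✓
(Q, A): Q after A ✓
(Q, E): Q after E ✓
(Q, J): Q after J ✓
(Q, K): Q after K ✓
(Q, L): Q after L ✓
(Q, N): Q after N ✓
(Q, U): Q after U ✓
(Q, V): Q after V ✓
(R, E): R after E ✓
(R, J): R after J ✓
(R, K): R after K ✓
(R, L): R after L ✓
(R, N): R after N ✓
(R, U): R after U ✓
(R, V): R after V ✓
Count: 18.

18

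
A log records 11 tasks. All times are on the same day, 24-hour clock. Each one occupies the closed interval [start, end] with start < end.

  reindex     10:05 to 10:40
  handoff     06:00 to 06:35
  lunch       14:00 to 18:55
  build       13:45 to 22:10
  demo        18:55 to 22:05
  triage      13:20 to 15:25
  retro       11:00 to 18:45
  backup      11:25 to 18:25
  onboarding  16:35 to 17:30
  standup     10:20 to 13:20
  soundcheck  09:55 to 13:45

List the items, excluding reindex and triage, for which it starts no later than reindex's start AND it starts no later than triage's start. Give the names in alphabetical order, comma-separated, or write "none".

Conditions: its start is no later than reindex's start (X.start <= 10:05) AND its start is no later than triage's start (X.start <= 13:20).
backup: start 11:25 <= 10:05? ✗; start 11:25 <= 13:20? ✓ → no.
build: start 13:45 <= 10:05? ✗; start 13:45 <= 13:20? ✗ → no.
demo: start 18:55 <= 10:05? ✗; start 18:55 <= 13:20? ✗ → no.
handoff: start 06:00 <= 10:05? ✓; start 06:00 <= 13:20? ✓ → yes.
lunch: start 14:00 <= 10:05? ✗; start 14:00 <= 13:20? ✗ → no.
onboarding: start 16:35 <= 10:05? ✗; start 16:35 <= 13:20? ✗ → no.
retro: start 11:00 <= 10:05? ✗; start 11:00 <= 13:20? ✓ → no.
soundcheck: start 09:55 <= 10:05? ✓; start 09:55 <= 13:20? ✓ → yes.
standup: start 10:20 <= 10:05? ✗; start 10:20 <= 13:20? ✓ → no.
Result: handoff, soundcheck.

handoff, soundcheck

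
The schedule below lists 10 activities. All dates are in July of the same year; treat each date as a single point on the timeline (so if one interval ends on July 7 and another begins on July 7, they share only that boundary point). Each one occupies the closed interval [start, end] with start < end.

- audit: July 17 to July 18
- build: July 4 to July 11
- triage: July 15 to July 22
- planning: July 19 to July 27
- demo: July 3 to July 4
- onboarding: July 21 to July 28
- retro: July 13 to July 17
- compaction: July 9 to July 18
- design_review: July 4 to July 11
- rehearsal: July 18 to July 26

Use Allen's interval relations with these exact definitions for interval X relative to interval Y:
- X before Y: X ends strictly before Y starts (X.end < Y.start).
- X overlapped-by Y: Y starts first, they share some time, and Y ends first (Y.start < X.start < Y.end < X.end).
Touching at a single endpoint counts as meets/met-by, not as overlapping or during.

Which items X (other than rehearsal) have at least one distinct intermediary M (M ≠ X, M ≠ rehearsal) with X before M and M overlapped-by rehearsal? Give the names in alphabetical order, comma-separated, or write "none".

audit, build, compaction, demo, design_review, retro

Target rehearsal = [July 18, July 26].
Intermediaries M with M overlapped-by rehearsal: onboarding, planning.
Via onboarding — items with X before onboarding: audit, build, compaction, demo, design_review, retro.
Via planning — items with X before planning: audit, build, compaction, demo, design_review, retro.
Union: audit, build, compaction, demo, design_review, retro.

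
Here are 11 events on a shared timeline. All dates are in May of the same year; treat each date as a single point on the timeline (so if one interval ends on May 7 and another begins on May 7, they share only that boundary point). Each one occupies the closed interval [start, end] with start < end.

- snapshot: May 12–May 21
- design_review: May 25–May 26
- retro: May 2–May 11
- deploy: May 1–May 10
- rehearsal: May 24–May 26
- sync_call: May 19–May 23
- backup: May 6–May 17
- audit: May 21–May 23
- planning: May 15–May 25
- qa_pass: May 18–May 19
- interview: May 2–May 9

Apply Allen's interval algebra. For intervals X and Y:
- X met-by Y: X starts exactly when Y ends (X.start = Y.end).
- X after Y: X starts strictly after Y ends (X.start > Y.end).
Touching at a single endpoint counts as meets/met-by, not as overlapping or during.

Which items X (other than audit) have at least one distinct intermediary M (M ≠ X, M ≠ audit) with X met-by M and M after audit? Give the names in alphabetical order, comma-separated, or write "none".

none

Target audit = [May 21, May 23].
Intermediaries M with M after audit: design_review, rehearsal.
Via design_review — items with X met-by design_review: none.
Via rehearsal — items with X met-by rehearsal: none.
Union: none.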